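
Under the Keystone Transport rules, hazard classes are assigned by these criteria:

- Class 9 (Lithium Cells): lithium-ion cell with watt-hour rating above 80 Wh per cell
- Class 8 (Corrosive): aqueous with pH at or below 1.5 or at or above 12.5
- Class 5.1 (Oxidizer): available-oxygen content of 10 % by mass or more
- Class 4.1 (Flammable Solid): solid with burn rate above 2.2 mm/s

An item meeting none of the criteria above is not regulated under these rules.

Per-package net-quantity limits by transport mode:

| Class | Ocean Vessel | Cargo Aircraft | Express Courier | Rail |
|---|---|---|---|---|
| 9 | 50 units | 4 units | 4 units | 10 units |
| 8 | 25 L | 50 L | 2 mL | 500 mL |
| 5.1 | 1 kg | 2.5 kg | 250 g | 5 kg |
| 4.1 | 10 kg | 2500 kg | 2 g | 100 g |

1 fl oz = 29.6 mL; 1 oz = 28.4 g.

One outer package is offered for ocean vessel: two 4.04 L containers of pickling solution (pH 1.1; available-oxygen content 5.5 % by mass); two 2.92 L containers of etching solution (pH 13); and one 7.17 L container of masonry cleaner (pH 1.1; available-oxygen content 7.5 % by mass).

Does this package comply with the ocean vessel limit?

Pickling solution: pH 1.1 ≤ 1.5 → Class 8 (Corrosive).
The etching solution has pH 13, which is ≥ 12.5, so it is Class 8 (Corrosive).
With pH 1.1 (≤ 1.5), the masonry cleaner falls in Class 8.
Class 8 net quantity: (two 4.04 L containers = 8.08 L) + (two 2.92 L containers = 5.84 L) + 7.17 L = 21.09 L.
21.09 L is within the ocean vessel limit of 25 L for Class 8.

Yes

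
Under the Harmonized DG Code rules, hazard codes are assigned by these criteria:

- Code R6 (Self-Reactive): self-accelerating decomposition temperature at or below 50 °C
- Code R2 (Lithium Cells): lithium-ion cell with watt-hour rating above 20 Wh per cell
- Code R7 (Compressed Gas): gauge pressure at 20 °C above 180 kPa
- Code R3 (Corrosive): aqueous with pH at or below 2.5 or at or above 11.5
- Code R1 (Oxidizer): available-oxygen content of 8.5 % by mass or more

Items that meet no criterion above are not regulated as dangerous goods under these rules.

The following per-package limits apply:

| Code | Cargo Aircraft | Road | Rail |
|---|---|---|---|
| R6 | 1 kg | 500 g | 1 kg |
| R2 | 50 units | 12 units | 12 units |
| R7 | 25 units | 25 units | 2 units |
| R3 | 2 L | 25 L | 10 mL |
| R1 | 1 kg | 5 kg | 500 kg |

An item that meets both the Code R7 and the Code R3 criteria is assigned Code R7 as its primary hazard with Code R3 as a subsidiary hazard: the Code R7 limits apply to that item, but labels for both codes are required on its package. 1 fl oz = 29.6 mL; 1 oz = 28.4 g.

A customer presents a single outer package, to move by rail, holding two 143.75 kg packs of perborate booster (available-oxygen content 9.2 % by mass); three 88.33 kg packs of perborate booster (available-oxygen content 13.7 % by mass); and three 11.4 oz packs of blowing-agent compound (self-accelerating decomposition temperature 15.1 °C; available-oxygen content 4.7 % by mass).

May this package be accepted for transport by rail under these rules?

No

With available-oxygen content 9.2 % by mass (≥ 8.5 % by mass), the perborate booster falls in Code R1.
Perborate booster: available-oxygen content 13.7 % by mass ≥ 8.5 % by mass → Code R1 (Oxidizer).
With self-accelerating decomposition temperature 15.1 °C (≤ 50 °C), the blowing-agent compound falls in Code R6.
Code R1 net quantity: (two 143.75 kg packs = 287.5 kg) + (three 88.33 kg packs = 264.99 kg) = 552.49 kg.
552.49 kg exceeds the rail limit of 500 kg for Code R1.
Code R6 quantity: three 11.4 oz packs = 971.28 g.
971.28 g is within the rail limit of 1 kg for Code R6.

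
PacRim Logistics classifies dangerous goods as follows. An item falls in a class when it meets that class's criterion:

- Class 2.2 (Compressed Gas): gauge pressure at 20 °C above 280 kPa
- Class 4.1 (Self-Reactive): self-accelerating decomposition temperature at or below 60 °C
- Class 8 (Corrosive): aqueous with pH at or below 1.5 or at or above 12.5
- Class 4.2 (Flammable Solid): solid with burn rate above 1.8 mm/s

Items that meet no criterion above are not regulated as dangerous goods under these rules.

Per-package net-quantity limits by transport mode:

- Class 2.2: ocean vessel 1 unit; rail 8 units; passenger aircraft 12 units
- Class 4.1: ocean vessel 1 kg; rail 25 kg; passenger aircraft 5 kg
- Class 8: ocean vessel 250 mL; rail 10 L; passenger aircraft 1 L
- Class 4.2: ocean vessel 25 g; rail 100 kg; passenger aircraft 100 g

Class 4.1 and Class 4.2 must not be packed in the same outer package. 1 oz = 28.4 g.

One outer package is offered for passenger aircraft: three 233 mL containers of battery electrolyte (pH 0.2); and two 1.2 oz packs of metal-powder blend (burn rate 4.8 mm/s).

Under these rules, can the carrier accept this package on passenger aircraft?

Yes

The battery electrolyte has pH 0.2, which is ≤ 1.5, so it is Class 8 (Corrosive).
Metal-powder blend: burn rate 4.8 mm/s > 1.8 mm/s → Class 4.2 (Flammable Solid).
Class 4.2 quantity: two 1.2 oz packs = 68.16 g.
68.16 g ≤ 100 g (passenger aircraft limit, Class 4.2) — within limit.
Class 8 quantity: three 233 mL containers = 699 mL.
699 mL is within the passenger aircraft limit of 1 L for Class 8.
The segregation rule (Class 4.1 with Class 4.2) does not apply to Class 4.2 with Class 8.
Every hazard class is within its passenger aircraft limit and no segregation rule is violated.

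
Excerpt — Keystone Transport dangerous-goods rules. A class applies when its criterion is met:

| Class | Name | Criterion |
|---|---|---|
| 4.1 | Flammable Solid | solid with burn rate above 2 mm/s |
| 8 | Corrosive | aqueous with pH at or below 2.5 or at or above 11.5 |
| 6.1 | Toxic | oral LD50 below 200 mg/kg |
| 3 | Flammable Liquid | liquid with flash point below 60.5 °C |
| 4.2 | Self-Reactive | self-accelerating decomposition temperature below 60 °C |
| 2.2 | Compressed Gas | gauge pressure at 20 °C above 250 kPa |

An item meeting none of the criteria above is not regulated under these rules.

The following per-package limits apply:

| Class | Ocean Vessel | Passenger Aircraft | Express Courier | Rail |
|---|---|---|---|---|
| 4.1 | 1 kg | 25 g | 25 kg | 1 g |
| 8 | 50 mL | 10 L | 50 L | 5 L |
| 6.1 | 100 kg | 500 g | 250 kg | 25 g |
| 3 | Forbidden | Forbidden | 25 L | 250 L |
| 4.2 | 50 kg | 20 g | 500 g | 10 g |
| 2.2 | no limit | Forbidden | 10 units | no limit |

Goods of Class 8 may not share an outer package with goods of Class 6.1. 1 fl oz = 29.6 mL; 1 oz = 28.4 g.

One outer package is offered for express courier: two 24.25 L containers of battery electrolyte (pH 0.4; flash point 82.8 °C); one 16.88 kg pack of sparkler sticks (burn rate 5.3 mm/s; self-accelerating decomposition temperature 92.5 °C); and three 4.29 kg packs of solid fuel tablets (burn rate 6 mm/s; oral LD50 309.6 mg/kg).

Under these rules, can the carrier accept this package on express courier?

pH 0.4 meets the Class 8 criterion (Corrosive), so the battery electrolyte is Class 8.
Sparkler sticks: burn rate 5.3 mm/s > 2 mm/s → Class 4.1 (Flammable Solid).
With burn rate 6 mm/s (> 2 mm/s), the solid fuel tablets fall in Class 4.1.
Total Class 4.1: 16.88 kg + (three 4.29 kg packs = 12.87 kg) = 29.75 kg.
29.75 kg exceeds the express courier limit of 25 kg for Class 4.1.
Class 8 quantity: two 24.25 L containers = 48.5 L.
That is within the Class 8 express courier limit of 50 L.
The segregation rule (Class 8 with Class 6.1) does not apply to Class 4.1 with Class 8.

No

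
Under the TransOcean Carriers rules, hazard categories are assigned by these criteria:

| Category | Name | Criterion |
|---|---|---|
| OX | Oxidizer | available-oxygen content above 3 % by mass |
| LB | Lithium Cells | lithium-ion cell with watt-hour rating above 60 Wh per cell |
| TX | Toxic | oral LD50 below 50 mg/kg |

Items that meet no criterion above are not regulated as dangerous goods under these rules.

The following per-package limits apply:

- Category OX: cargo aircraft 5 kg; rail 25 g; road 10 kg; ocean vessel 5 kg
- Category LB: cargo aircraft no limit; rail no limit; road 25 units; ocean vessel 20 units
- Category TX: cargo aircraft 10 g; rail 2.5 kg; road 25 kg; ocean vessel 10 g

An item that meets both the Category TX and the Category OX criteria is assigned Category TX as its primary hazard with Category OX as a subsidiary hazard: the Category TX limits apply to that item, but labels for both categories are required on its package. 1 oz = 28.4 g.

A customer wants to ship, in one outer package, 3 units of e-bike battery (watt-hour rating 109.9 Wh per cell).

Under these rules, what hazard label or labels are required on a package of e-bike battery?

Category LB

With watt-hour rating 109.9 Wh per cell (> 60 Wh per cell), the e-bike battery falls in Category LB.
Only the Category LB label is required.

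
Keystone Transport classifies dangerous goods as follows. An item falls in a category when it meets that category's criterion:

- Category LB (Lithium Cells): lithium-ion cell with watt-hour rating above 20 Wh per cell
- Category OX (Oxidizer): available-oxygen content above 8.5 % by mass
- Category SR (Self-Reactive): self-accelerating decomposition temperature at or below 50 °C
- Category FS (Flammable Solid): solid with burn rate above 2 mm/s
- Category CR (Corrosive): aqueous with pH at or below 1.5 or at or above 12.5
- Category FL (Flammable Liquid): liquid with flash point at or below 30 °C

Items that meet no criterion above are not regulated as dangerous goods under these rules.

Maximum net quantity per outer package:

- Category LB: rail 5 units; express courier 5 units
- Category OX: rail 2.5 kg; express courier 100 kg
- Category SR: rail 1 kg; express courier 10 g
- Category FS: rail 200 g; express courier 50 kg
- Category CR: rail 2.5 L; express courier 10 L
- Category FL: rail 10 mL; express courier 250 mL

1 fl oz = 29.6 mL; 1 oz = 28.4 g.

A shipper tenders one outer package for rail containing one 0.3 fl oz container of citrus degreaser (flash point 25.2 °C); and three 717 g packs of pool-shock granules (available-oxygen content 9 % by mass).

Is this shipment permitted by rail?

Yes

Citrus degreaser: flash point 25.2 °C ≤ 30 °C → Category FL (Flammable Liquid).
Pool-shock granules: available-oxygen content 9 % by mass > 8.5 % by mass → Category OX (Oxidizer).
Category OX quantity: three 717 g packs = 2.151 kg.
2.151 kg ≤ 2.5 kg (rail limit, Category OX) — within limit.
Category FL quantity: one 0.3 fl oz container = 8.88 mL.
That is within the Category FL rail limit of 10 mL.
Every hazard category is within its rail limit and no segregation rule is violated.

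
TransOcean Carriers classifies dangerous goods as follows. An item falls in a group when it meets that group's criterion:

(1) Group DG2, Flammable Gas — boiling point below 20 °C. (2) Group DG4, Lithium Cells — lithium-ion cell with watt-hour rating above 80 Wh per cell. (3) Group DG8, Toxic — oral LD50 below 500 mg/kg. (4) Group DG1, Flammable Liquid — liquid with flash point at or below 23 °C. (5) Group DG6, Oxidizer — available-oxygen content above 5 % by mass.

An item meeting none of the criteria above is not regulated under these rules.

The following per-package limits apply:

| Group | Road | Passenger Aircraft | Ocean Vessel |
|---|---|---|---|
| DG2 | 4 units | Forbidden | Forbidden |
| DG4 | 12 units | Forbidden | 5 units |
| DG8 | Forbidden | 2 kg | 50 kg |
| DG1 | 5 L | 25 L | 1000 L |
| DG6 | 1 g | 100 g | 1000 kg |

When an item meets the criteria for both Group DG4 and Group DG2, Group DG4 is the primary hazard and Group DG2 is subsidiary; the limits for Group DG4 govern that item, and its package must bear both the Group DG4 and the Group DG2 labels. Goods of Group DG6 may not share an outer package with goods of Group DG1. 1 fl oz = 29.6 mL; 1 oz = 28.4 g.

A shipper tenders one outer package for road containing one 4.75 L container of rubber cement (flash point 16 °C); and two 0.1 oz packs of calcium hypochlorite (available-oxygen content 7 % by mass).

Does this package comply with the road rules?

No

With flash point 16 °C (≤ 23 °C), the rubber cement falls in Group DG1.
With available-oxygen content 7 % by mass (> 5 % by mass), the calcium hypochlorite falls in Group DG6.
Group DG6 quantity: two 0.1 oz packs = 5.68 g.
5.68 g > 1 g (road limit, Group DG6) — over the limit.
Group DG1 quantity: 4.75 L.
4.75 L is within the road limit of 5 L for Group DG1.
Group DG6 and Group DG1 may not share an outer package.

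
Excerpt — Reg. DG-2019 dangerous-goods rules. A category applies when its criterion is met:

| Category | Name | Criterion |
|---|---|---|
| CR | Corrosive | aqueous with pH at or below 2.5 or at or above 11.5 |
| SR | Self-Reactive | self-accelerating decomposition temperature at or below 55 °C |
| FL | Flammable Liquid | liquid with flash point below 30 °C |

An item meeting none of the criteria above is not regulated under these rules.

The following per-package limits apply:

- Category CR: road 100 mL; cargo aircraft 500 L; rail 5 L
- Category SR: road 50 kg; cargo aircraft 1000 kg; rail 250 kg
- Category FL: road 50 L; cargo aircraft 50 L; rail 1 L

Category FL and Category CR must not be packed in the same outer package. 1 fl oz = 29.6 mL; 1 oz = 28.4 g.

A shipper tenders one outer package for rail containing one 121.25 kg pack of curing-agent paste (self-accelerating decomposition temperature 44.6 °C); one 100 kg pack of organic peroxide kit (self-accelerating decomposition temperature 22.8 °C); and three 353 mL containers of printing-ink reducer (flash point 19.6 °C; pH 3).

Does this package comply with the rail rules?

No

The curing-agent paste has self-accelerating decomposition temperature 44.6 °C, which is ≤ 55 °C, so it is Category SR (Self-Reactive).
With self-accelerating decomposition temperature 22.8 °C (≤ 55 °C), the organic peroxide kit falls in Category SR.
Printing-ink reducer: flash point 19.6 °C < 30 °C → Category FL (Flammable Liquid).
Category SR net quantity: 121.25 kg + 100 kg = 221.25 kg.
221.25 kg ≤ 250 kg (rail limit, Category SR) — within limit.
Category FL quantity: three 353 mL containers = 1.059 L.
That exceeds the Category FL rail limit of 1 L.
The segregation rule (Category FL with Category CR) does not apply to Category SR with Category FL.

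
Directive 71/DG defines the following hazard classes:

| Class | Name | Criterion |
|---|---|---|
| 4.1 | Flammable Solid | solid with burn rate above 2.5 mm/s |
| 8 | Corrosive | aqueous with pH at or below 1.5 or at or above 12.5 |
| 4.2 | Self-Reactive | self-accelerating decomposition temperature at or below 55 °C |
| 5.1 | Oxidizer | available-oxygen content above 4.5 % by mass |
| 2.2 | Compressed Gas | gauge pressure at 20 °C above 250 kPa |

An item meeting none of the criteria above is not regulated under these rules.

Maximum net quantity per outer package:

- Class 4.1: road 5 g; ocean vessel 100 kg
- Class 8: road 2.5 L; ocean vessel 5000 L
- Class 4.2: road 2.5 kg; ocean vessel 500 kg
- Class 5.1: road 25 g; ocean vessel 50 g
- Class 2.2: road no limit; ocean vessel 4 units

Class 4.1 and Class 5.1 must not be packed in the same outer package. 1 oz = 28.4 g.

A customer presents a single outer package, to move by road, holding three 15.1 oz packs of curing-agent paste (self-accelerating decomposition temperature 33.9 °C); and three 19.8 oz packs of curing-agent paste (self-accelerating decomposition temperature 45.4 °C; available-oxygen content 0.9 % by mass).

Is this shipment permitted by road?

No

The curing-agent paste has self-accelerating decomposition temperature 33.9 °C, which is ≤ 55 °C, so it is Class 4.2 (Self-Reactive).
With self-accelerating decomposition temperature 45.4 °C (≤ 55 °C), the curing-agent paste falls in Class 4.2.
Total Class 4.2: (three 15.1 oz packs = 1286.52 g) + (three 19.8 oz packs = 1686.96 g) = 2973.48 g.
That exceeds the Class 4.2 road limit of 2.5 kg.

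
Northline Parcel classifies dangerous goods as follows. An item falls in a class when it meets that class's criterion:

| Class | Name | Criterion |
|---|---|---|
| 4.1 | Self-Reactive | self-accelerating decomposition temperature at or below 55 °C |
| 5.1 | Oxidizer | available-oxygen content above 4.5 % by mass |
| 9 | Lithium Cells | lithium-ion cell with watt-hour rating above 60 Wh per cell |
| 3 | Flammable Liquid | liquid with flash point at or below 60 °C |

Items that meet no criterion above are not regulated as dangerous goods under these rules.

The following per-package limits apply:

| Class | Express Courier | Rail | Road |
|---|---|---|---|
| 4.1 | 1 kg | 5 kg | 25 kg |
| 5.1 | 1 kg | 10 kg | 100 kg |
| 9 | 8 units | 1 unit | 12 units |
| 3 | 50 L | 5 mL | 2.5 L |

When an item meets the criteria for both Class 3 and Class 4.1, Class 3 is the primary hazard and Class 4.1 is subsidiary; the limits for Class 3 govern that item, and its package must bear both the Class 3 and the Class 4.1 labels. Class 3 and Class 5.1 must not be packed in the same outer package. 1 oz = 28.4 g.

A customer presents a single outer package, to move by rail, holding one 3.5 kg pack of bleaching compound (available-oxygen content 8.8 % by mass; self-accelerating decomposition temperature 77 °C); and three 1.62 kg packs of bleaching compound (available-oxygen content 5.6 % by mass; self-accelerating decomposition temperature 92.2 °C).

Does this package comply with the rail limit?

Yes

Available-oxygen content 8.8 % by mass meets the Class 5.1 criterion (Oxidizer), so the bleaching compound is Class 5.1.
Available-oxygen content 5.6 % by mass meets the Class 5.1 criterion (Oxidizer), so the bleaching compound is Class 5.1.
Class 5.1 net quantity: 3.5 kg + (three 1.62 kg packs = 4.86 kg) = 8.36 kg.
8.36 kg ≤ 10 kg (rail limit, Class 5.1) — within limit.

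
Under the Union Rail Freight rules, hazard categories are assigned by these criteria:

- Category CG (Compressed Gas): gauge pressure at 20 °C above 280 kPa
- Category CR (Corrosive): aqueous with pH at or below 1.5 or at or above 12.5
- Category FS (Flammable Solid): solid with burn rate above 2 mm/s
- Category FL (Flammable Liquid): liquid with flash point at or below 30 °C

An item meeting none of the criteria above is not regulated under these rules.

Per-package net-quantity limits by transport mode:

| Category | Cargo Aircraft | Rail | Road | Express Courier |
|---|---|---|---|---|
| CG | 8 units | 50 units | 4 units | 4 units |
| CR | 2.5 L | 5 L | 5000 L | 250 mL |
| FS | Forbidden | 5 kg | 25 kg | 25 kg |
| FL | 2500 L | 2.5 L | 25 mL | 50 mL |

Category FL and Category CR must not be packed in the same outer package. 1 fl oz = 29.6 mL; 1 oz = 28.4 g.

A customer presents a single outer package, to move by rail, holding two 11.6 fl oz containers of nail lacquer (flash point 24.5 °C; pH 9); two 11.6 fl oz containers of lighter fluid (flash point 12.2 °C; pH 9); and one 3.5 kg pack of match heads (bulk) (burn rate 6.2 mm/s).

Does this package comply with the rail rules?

The nail lacquer has flash point 24.5 °C, which is ≤ 30 °C, so it is Category FL (Flammable Liquid).
The lighter fluid has flash point 12.2 °C, which is ≤ 30 °C, so it is Category FL (Flammable Liquid).
Burn rate 6.2 mm/s meets the Category FS criterion (Flammable Solid), so the match heads (bulk) are Category FS.
Category FL net quantity: (two 11.6 fl oz containers = 686.72 mL) + (two 11.6 fl oz containers = 686.72 mL) = 1373.44 mL.
That is within the Category FL rail limit of 2.5 L.
Category FS quantity: 3.5 kg.
3.5 kg is within the rail limit of 5 kg for Category FS.
The segregation rule (Category FL with Category CR) does not apply to Category FL with Category FS.
Every hazard category is within its rail limit and no segregation rule is violated.

Yes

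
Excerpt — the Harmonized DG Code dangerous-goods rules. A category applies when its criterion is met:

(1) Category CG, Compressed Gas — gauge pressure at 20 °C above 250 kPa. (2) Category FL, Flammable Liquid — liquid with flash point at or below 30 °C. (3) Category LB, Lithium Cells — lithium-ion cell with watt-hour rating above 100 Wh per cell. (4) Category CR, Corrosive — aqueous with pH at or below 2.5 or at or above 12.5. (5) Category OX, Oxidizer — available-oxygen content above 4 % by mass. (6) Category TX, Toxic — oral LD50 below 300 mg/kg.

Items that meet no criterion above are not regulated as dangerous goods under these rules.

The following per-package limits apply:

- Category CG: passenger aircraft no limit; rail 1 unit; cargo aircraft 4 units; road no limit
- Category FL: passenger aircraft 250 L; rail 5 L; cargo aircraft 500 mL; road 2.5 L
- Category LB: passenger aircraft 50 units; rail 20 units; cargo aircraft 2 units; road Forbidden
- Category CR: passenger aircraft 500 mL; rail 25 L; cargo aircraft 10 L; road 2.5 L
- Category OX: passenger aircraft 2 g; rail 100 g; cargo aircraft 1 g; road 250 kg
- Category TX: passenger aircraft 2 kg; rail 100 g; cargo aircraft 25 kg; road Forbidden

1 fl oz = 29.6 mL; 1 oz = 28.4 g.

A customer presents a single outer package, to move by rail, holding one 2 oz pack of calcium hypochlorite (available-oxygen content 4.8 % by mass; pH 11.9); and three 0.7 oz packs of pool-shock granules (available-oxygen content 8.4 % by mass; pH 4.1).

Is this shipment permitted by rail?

With available-oxygen content 4.8 % by mass (> 4 % by mass), the calcium hypochlorite falls in Category OX.
Available-oxygen content 8.4 % by mass meets the Category OX criterion (Oxidizer), so the pool-shock granules are Category OX.
Category OX net quantity: (one 2 oz pack = 56.8 g) + (three 0.7 oz packs = 59.64 g) = 116.44 g.
116.44 g exceeds the rail limit of 100 g for Category OX.

No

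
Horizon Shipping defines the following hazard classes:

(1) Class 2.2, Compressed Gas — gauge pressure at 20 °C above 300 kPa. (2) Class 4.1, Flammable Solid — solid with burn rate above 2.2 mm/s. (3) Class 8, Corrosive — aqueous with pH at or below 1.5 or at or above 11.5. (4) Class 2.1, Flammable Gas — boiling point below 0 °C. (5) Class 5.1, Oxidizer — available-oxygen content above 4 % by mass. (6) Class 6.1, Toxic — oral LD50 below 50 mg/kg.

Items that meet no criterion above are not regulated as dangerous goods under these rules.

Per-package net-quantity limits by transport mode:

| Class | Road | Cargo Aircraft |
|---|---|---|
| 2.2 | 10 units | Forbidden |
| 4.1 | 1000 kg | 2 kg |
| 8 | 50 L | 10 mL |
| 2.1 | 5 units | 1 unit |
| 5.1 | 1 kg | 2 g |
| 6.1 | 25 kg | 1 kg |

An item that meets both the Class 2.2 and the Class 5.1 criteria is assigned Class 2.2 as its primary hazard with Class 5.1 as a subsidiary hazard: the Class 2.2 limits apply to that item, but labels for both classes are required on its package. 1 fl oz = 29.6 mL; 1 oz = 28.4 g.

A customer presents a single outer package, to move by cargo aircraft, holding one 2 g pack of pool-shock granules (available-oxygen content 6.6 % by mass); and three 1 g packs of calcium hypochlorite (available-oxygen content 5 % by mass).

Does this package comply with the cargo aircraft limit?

Available-oxygen content 6.6 % by mass meets the Class 5.1 criterion (Oxidizer), so the pool-shock granules are Class 5.1.
The calcium hypochlorite has available-oxygen content 5 % by mass, which is > 4 % by mass, so it is Class 5.1 (Oxidizer).
Class 5.1 net quantity: 2 g + (three 1 g packs = 3 g) = 5 g.
That exceeds the Class 5.1 cargo aircraft limit of 2 g.

No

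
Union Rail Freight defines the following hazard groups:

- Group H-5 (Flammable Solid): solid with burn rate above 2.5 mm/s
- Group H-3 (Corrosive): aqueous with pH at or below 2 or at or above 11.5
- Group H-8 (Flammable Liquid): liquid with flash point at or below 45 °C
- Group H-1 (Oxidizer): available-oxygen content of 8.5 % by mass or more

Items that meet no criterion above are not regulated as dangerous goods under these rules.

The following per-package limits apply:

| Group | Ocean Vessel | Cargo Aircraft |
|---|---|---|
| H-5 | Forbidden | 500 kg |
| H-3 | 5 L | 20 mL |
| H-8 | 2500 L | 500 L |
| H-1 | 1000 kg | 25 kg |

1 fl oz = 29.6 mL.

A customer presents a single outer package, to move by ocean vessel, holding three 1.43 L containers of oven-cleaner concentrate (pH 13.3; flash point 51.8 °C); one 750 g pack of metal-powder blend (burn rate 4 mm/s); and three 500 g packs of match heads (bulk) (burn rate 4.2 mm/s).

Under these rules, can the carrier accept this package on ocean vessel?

Oven-cleaner concentrate: pH 13.3 ≥ 11.5 → Group H-3 (Corrosive).
Metal-powder blend: burn rate 4 mm/s > 2.5 mm/s → Group H-5 (Flammable Solid).
With burn rate 4.2 mm/s (> 2.5 mm/s), the match heads (bulk) fall in Group H-5.
Group H-5 net quantity: 750 g + (three 500 g packs = 1.5 kg) = 2.25 kg.
Group H-5 is Forbidden by ocean vessel.
Group H-3 quantity: three 1.43 L containers = 4.29 L.
That is within the Group H-3 ocean vessel limit of 5 L.

No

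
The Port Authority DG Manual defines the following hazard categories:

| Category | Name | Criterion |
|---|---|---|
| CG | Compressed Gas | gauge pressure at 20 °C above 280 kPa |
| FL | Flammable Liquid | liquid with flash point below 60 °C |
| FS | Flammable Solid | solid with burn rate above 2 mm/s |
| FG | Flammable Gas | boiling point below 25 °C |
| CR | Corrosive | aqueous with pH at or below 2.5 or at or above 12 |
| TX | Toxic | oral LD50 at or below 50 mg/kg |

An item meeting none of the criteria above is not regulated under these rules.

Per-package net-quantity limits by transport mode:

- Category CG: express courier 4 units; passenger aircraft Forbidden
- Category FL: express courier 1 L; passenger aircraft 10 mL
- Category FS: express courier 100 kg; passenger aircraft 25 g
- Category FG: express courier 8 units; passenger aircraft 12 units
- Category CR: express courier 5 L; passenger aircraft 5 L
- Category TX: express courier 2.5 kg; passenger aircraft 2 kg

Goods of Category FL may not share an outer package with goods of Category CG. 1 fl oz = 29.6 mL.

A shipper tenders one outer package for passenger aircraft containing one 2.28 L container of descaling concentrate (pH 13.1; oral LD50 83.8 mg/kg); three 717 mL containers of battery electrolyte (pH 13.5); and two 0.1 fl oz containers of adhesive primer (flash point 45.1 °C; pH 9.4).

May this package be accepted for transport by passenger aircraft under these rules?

Yes

Descaling concentrate: pH 13.1 ≥ 12 → Category CR (Corrosive).
pH 13.5 meets the Category CR criterion (Corrosive), so the battery electrolyte is Category CR.
Adhesive primer: flash point 45.1 °C < 60 °C → Category FL (Flammable Liquid).
Category FL quantity: two 0.1 fl oz containers = 5.92 mL.
5.92 mL is within the passenger aircraft limit of 10 mL for Category FL.
Category CR net quantity: 2.28 L + (three 717 mL containers = 2.151 L) = 4.431 L.
That is within the Category CR passenger aircraft limit of 5 L.
The segregation rule (Category FL with Category CG) does not apply to Category FL with Category CR.
Every hazard category is within its passenger aircraft limit and no segregation rule is violated.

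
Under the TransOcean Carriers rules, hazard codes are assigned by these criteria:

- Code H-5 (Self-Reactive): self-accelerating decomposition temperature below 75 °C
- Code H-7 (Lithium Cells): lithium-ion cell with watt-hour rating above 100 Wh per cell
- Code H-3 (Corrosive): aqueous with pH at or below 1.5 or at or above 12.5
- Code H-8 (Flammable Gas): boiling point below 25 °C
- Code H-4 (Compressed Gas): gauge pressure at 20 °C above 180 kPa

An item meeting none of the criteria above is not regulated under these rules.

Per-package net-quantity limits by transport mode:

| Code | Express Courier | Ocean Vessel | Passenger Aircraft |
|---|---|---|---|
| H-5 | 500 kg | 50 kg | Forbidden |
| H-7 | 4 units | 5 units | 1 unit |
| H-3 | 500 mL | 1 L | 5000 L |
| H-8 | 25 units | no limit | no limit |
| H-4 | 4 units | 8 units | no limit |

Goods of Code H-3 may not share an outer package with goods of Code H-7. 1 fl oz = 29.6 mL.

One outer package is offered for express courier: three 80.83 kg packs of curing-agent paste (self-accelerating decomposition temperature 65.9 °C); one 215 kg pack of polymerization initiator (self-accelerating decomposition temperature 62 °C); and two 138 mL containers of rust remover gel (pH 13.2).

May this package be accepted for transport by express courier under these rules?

Yes

Curing-agent paste: self-accelerating decomposition temperature 65.9 °C < 75 °C → Code H-5 (Self-Reactive).
The polymerization initiator has self-accelerating decomposition temperature 62 °C, which is < 75 °C, so it is Code H-5 (Self-Reactive).
pH 13.2 meets the Code H-3 criterion (Corrosive), so the rust remover gel is Code H-3.
Code H-3 quantity: two 138 mL containers = 276 mL.
276 mL is within the express courier limit of 500 mL for Code H-3.
Total Code H-5: (three 80.83 kg packs = 242.49 kg) + 215 kg = 457.49 kg.
457.49 kg ≤ 500 kg (express courier limit, Code H-5) — within limit.
The segregation rule (Code H-3 with Code H-7) does not apply to Code H-3 with Code H-5.
Every hazard code is within its express courier limit and no segregation rule is violated.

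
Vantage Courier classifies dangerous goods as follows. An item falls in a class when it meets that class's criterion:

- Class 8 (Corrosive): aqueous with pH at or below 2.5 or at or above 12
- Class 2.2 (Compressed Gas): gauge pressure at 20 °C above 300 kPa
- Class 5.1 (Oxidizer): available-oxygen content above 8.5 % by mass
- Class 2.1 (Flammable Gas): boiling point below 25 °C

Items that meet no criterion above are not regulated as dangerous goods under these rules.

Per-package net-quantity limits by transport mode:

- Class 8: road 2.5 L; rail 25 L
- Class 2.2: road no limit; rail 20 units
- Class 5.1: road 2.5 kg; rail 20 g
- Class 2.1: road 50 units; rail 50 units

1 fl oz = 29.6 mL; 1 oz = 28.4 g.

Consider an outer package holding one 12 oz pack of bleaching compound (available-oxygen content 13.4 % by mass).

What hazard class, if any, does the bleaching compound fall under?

Available-oxygen content 13.4 % by mass meets the Class 5.1 criterion (Oxidizer), so the bleaching compound is Class 5.1.

Class 5.1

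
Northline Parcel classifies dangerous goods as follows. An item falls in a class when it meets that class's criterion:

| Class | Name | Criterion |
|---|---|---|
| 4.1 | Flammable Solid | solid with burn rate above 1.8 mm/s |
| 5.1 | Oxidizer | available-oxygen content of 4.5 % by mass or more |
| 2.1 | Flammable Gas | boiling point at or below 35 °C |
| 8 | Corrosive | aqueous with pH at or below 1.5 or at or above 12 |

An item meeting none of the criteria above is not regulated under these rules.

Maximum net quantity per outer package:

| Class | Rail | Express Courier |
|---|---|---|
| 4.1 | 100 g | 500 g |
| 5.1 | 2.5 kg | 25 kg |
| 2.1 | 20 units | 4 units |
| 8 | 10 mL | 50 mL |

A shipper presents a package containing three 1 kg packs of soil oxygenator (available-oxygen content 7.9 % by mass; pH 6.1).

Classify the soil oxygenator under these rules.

Available-oxygen content 7.9 % by mass meets the Class 5.1 criterion (Oxidizer), so the soil oxygenator is Class 5.1.

Class 5.1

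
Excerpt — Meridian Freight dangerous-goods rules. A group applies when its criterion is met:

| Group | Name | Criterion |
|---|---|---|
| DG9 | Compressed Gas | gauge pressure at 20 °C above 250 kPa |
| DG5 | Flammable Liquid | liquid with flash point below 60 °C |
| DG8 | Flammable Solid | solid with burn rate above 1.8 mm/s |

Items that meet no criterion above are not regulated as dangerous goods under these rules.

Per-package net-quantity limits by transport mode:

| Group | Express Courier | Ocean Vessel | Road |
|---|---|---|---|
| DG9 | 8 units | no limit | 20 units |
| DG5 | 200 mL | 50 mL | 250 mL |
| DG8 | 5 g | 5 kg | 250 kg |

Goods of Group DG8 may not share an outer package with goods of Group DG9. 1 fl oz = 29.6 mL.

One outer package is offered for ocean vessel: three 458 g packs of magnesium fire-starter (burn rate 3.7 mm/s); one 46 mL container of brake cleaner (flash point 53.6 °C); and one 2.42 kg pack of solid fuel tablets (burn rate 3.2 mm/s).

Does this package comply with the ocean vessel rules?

The magnesium fire-starter has burn rate 3.7 mm/s, which is > 1.8 mm/s, so it is Group DG8 (Flammable Solid).
Flash point 53.6 °C meets the Group DG5 criterion (Flammable Liquid), so the brake cleaner is Group DG5.
The solid fuel tablets have burn rate 3.2 mm/s, which is > 1.8 mm/s, so they are Group DG8 (Flammable Solid).
Total Group DG8: (three 458 g packs = 1.374 kg) + 2.42 kg = 3.794 kg.
3.794 kg is within the ocean vessel limit of 5 kg for Group DG8.
Group DG5 quantity: 46 mL.
46 mL is within the ocean vessel limit of 50 mL for Group DG5.
The segregation rule (Group DG8 with Group DG9) does not apply to Group DG8 with Group DG5.
Every hazard group is within its ocean vessel limit and no segregation rule is violated.

Yes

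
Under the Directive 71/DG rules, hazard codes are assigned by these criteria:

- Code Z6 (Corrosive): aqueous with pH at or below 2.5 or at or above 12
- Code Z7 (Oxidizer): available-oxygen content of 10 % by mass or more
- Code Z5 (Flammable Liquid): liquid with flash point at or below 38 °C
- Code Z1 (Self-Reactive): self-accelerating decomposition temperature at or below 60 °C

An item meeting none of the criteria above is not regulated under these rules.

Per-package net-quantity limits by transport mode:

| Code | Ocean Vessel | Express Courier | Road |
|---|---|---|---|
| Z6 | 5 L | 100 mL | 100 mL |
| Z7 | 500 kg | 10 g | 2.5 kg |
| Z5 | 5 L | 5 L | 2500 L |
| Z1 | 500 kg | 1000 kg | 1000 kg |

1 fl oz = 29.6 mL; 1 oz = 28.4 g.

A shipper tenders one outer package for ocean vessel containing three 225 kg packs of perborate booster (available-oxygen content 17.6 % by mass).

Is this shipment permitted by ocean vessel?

Available-oxygen content 17.6 % by mass meets the Code Z7 criterion (Oxidizer), so the perborate booster is Code Z7.
Code Z7 quantity: three 225 kg packs = 675 kg.
675 kg > 500 kg (ocean vessel limit, Code Z7) — over the limit.

No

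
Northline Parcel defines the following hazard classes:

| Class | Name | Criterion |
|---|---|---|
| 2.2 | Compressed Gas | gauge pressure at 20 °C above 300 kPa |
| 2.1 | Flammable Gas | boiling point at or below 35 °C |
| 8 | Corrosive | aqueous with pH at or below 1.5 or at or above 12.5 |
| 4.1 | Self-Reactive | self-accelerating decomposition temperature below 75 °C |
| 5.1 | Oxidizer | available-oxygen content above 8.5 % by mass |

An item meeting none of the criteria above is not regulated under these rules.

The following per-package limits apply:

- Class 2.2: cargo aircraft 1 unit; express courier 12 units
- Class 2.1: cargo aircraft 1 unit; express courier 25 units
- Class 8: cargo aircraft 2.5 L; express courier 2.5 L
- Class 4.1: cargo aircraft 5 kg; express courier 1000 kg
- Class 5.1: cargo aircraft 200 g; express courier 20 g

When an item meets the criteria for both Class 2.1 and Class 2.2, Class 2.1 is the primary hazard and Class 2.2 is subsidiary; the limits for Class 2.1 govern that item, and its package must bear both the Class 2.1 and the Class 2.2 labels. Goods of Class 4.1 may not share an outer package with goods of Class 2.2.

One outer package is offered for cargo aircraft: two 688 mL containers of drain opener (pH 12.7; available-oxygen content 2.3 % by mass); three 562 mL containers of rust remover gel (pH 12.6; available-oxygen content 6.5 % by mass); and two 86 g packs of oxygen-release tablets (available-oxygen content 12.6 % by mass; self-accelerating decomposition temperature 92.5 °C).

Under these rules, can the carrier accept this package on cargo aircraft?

pH 12.7 meets the Class 8 criterion (Corrosive), so the drain opener is Class 8.
Rust remover gel: pH 12.6 ≥ 12.5 → Class 8 (Corrosive).
Oxygen-release tablets: available-oxygen content 12.6 % by mass > 8.5 % by mass → Class 5.1 (Oxidizer).
Total Class 8: (two 688 mL containers = 1.376 L) + (three 562 mL containers = 1.686 L) = 3.062 L.
3.062 L exceeds the cargo aircraft limit of 2.5 L for Class 8.
Class 5.1 quantity: two 86 g packs = 172 g.
That is within the Class 5.1 cargo aircraft limit of 200 g.
The segregation rule (Class 4.1 with Class 2.2) does not apply to Class 8 with Class 5.1.

No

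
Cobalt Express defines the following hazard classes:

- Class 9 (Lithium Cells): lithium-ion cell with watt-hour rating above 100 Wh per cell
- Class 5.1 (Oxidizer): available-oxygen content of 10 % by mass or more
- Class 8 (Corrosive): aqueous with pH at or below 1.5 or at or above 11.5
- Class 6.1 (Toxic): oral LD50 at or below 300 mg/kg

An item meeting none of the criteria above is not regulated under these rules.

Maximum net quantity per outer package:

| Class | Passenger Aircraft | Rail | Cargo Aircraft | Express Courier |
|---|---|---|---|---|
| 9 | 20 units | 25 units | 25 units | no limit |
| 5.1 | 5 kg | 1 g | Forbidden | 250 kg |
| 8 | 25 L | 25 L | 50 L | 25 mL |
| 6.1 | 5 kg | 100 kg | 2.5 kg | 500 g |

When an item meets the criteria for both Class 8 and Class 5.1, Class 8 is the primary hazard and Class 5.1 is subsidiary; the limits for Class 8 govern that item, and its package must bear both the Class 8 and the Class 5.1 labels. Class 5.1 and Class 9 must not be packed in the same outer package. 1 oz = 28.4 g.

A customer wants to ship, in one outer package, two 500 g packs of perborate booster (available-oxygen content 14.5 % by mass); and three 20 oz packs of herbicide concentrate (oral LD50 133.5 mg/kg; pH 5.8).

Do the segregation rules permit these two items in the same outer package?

Yes

The perborate booster has available-oxygen content 14.5 % by mass, which is ≥ 10 % by mass, so it is Class 5.1 (Oxidizer).
With oral LD50 133.5 mg/kg (≤ 300 mg/kg), the herbicide concentrate falls in Class 6.1.
No segregation rule bars Class 5.1 with Class 6.1.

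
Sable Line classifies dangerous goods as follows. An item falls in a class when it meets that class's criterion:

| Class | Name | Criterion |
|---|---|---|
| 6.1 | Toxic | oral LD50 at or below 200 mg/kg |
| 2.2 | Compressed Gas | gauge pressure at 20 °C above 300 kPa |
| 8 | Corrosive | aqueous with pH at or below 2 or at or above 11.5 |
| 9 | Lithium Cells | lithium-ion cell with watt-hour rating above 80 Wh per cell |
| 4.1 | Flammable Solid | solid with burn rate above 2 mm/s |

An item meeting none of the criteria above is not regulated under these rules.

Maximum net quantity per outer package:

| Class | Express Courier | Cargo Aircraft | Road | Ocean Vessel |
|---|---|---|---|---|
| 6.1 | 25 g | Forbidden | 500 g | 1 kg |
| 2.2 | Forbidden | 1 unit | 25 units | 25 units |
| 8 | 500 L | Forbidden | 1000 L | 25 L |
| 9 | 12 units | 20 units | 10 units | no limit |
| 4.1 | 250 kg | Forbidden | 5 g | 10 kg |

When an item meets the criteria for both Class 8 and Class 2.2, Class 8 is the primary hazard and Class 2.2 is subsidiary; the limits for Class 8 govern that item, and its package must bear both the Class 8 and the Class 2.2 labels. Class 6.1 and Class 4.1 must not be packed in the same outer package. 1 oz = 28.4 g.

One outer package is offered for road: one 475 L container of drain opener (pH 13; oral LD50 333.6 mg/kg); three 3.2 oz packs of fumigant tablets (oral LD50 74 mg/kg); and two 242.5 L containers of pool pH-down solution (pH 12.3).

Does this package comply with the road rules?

Yes

With pH 13 (≥ 11.5), the drain opener falls in Class 8.
The fumigant tablets have oral LD50 74 mg/kg, which is ≤ 200 mg/kg, so they are Class 6.1 (Toxic).
pH 12.3 meets the Class 8 criterion (Corrosive), so the pool pH-down solution is Class 8.
Class 8 net quantity: 475 L + (two 242.5 L containers = 485 L) = 960 L.
That is within the Class 8 road limit of 1000 L.
Class 6.1 quantity: three 3.2 oz packs = 272.64 g.
272.64 g ≤ 500 g (road limit, Class 6.1) — within limit.
The segregation rule (Class 6.1 with Class 4.1) does not apply to Class 8 with Class 6.1.
Every hazard class is within its road limit and no segregation rule is violated.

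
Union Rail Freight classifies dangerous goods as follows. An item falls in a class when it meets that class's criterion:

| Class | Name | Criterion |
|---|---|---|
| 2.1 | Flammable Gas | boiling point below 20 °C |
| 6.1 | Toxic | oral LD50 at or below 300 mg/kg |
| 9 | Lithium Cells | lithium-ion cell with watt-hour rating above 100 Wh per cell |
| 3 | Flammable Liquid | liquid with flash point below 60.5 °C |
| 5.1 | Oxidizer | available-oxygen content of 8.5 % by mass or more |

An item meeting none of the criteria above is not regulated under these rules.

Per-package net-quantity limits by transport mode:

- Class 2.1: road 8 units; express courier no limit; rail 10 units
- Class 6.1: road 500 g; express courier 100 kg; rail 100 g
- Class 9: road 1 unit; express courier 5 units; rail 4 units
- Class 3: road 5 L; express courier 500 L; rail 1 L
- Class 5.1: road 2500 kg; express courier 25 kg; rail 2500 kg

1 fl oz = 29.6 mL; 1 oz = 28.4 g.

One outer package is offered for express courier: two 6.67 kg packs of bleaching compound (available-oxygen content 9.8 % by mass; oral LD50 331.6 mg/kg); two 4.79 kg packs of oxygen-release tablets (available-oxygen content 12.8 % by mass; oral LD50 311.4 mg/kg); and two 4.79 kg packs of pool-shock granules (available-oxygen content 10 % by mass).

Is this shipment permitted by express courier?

The bleaching compound has available-oxygen content 9.8 % by mass, which is ≥ 8.5 % by mass, so it is Class 5.1 (Oxidizer).
The oxygen-release tablets have available-oxygen content 12.8 % by mass, which is ≥ 8.5 % by mass, so they are Class 5.1 (Oxidizer).
Available-oxygen content 10 % by mass meets the Class 5.1 criterion (Oxidizer), so the pool-shock granules are Class 5.1.
Class 5.1 net quantity: (two 6.67 kg packs = 13.34 kg) + (two 4.79 kg packs = 9.58 kg) + (two 4.79 kg packs = 9.58 kg) = 32.5 kg.
32.5 kg exceeds the express courier limit of 25 kg for Class 5.1.

No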